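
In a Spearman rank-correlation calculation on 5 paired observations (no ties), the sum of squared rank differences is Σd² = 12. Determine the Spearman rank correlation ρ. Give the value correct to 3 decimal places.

ρ = 1 − 6Σd² / [n(n²−1)] = 1 − 6×12 / (5×24)
  = 1 − 72/120 = 1 − 0.6000 ≈ 0.400

0.400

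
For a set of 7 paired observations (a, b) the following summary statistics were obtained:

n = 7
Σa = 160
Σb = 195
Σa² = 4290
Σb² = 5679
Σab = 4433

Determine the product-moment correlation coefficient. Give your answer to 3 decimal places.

-0.061

r = (nΣab − ΣaΣb) / √[(nΣa² − (Σa)²)(nΣb² − (Σb)²)]
Numerator: 7×4433 − 160×195 = -169
Denominator: √[(30030 − 25600)(39753 − 38025)] = √[4430 × 1728] = 2766.7743
r = -169 / 2766.7743 ≈ -0.061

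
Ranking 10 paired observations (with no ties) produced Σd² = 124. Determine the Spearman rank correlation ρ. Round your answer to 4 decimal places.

ρ = 1 − 6Σd² / [n(n²−1)] = 1 − 6×124 / (10×99)
  = 1 − 744/990 = 1 − 0.75152 ≈ 0.2485

0.2485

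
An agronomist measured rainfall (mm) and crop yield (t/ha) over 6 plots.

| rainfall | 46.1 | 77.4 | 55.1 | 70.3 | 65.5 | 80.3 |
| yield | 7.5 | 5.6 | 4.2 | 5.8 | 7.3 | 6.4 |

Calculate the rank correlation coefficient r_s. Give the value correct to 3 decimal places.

Rank rainfall: 1, 5, 2, 4, 3, 6
Rank yield: 6, 2, 1, 3, 5, 4
d = rank(rainfall) − rank(yield): -5, 3, 1, 1, -2, 2; Σd² = 44
ρ = 1 − 6Σd² / [n(n²−1)] = 1 − 6×44 / (6×35) = 1 − 264/210 ≈ -0.257

-0.257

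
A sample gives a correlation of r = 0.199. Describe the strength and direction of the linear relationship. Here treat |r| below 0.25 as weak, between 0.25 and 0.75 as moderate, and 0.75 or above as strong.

r = 0.199 > 0 so the relationship is positive.
|r| = 0.199, which falls in the weak range.

weak positive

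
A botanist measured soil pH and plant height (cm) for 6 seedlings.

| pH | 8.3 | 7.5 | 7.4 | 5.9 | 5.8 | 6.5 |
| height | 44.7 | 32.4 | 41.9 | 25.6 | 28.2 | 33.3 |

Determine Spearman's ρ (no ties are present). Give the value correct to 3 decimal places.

0.771

Rank pH: 6, 5, 4, 2, 1, 3
Rank height: 6, 3, 5, 1, 2, 4
d = rank(pH) − rank(height): 0, 2, -1, 1, -1, -1; Σd² = 8
ρ = 1 − 6Σd² / [n(n²−1)] = 1 − 6×8 / (6×35) = 1 − 48/210 ≈ 0.771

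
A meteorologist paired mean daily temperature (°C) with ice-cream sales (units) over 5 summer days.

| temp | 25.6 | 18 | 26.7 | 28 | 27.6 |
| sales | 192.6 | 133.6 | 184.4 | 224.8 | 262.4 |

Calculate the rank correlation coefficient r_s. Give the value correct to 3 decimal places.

0.800

Rank temp: 2, 1, 3, 5, 4
Rank sales: 3, 1, 2, 4, 5
d = rank(temp) − rank(sales): -1, 0, 1, 1, -1; Σd² = 4
ρ = 1 − 6Σd² / [n(n²−1)] = 1 − 6×4 / (5×24) = 1 − 24/120 ≈ 0.800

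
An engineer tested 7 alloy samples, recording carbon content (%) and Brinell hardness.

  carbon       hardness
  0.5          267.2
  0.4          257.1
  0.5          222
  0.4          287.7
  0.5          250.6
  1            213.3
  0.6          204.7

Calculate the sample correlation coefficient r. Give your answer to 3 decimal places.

n = 7, Σx = 3.9, Σy = 1702.6, Σx² = 2.43, Σy² = 419750.88, Σxy = 923.94
nΣxy − ΣxΣy = 6467.58 − 6640.14 = -172.56
nΣx² − (Σx)² = 17.01 − 15.21 = 1.8; nΣy² − (Σy)² = 2938256.16 − 2898846.76 = 39409.4
r = -172.56 / √(1.8 × 39409.4) = -172.56 / 266.3399 ≈ -0.648

-0.648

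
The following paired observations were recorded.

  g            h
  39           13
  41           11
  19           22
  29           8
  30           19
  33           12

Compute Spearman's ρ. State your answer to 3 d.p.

Rank g: 5, 6, 1, 2, 3, 4
Rank h: 4, 2, 6, 1, 5, 3
d = rank(g) − rank(h): 1, 4, -5, 1, -2, 1; Σd² = 48
ρ = 1 − 6Σd² / [n(n²−1)] = 1 − 6×48 / (6×35) = 1 − 288/210 ≈ -0.371

-0.371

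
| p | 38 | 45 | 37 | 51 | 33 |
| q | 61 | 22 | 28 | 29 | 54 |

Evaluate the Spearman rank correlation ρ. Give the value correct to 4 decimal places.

-0.3000

Rank p: 3, 4, 2, 5, 1
Rank q: 5, 1, 2, 3, 4
d = rank(p) − rank(q): -2, 3, 0, 2, -3; Σd² = 26
ρ = 1 − 6Σd² / [n(n²−1)] = 1 − 6×26 / (5×24) = 1 − 156/120 ≈ -0.3000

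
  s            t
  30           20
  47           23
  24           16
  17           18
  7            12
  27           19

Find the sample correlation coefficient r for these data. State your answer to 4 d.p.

n = 6, Σs = 152, Σt = 108, Σs² = 4752, Σt² = 2014, Σst = 2968
nΣst − ΣsΣt = 17808 − 16416 = 1392
nΣs² − (Σs)² = 28512 − 23104 = 5408; nΣt² − (Σt)² = 12084 − 11664 = 420
r = 1392 / √(5408 × 420) = 1392 / 1507.1032 ≈ 0.9236

0.9236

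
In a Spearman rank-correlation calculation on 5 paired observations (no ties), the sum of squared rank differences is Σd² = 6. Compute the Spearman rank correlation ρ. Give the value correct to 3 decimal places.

0.700

ρ = 1 − 6Σd² / [n(n²−1)] = 1 − 6×6 / (5×24)
  = 1 − 36/120 = 1 − 0.3000 ≈ 0.700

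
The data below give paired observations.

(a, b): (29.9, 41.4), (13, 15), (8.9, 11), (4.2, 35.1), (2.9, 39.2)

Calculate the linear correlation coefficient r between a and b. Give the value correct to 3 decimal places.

0.197

n = 5, Σa = 58.9, Σb = 141.7, Σa² = 1168.27, Σb² = 4828.61, Σab = 1791.86
nΣab − ΣaΣb = 8959.3 − 8346.13 = 613.17
nΣa² − (Σa)² = 5841.35 − 3469.21 = 2372.14; nΣb² − (Σb)² = 24143.05 − 20078.89 = 4064.16
r = 613.17 / √(2372.14 × 4064.16) = 613.17 / 3104.9568 ≈ 0.197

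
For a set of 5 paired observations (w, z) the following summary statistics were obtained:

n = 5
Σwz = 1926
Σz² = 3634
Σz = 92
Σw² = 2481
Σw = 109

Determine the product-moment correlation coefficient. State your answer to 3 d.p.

r = (nΣwz − ΣwΣz) / √[(nΣw² − (Σw)²)(nΣz² − (Σz)²)]
Numerator: 5×1926 − 109×92 = -398
Denominator: √[(12405 − 11881)(18170 − 8464)] = √[524 × 9706] = 2255.2038
r = -398 / 2255.2038 ≈ -0.176

-0.176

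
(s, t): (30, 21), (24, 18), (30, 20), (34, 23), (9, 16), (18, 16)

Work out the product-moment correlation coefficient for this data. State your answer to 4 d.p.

0.9196

n = 6, Σs = 145, Σt = 114, Σs² = 3937, Σt² = 2206, Σst = 2876
nΣst − ΣsΣt = 17256 − 16530 = 726
nΣs² − (Σs)² = 23622 − 21025 = 2597; nΣt² − (Σt)² = 13236 − 12996 = 240
r = 726 / √(2597 × 240) = 726 / 789.4808 ≈ 0.9196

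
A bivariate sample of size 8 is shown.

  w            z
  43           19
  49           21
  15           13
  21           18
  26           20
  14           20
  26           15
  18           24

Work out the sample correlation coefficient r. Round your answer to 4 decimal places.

0.2112

n = 8, Σw = 212, Σz = 150, Σw² = 6788, Σz² = 2896, Σwz = 4041
nΣwz − ΣwΣz = 32328 − 31800 = 528
nΣw² − (Σw)² = 54304 − 44944 = 9360; nΣz² − (Σz)² = 23168 − 22500 = 668
r = 528 / √(9360 × 668) = 528 / 2500.4960 ≈ 0.2112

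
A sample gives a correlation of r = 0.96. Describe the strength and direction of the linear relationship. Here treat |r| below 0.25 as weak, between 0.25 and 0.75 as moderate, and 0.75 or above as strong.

strong positive

r = 0.96 > 0 so the relationship is positive.
|r| = 0.96, which falls in the strong range.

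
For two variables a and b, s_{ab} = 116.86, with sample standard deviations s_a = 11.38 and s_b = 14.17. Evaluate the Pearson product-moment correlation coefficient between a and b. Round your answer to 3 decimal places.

0.725

r = Cov(a,b) / (s_a · s_b) = 116.86 / (11.38 × 14.17)
  = 116.86 / 161.2546 ≈ 0.725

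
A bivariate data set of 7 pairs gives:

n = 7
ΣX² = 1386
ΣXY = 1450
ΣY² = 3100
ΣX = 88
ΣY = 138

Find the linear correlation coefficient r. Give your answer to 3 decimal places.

r = (nΣXY − ΣXΣY) / √[(nΣX² − (ΣX)²)(nΣY² − (ΣY)²)]
Numerator: 7×1450 − 88×138 = -1994
Denominator: √[(9702 − 7744)(21700 − 19044)] = √[1958 × 2656] = 2280.4491
r = -1994 / 2280.4491 ≈ -0.874

-0.874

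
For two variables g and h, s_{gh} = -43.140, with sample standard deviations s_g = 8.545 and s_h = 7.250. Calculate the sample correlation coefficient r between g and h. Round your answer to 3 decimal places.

-0.696

r = Cov(g,h) / (s_g · s_h) = -43.140 / (8.545 × 7.250)
  = -43.140 / 61.9513 ≈ -0.696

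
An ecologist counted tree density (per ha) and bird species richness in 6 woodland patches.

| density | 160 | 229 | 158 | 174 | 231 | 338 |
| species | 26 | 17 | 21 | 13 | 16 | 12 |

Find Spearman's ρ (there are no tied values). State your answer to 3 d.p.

-0.771

Rank density: 2, 4, 1, 3, 5, 6
Rank species: 6, 4, 5, 2, 3, 1
d = rank(density) − rank(species): -4, 0, -4, 1, 2, 5; Σd² = 62
ρ = 1 − 6Σd² / [n(n²−1)] = 1 − 6×62 / (6×35) = 1 − 372/210 ≈ -0.771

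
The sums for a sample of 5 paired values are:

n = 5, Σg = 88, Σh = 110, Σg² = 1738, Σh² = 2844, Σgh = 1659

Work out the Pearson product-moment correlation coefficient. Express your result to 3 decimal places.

r = (nΣgh − ΣgΣh) / √[(nΣg² − (Σg)²)(nΣh² − (Σh)²)]
Numerator: 5×1659 − 88×110 = -1385
Denominator: √[(8690 − 7744)(14220 − 12100)] = √[946 × 2120] = 1416.1638
r = -1385 / 1416.1638 ≈ -0.978

-0.978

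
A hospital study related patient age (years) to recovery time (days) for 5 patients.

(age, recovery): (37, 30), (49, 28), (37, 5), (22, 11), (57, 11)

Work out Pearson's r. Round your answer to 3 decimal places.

0.170

n = 5, Σx = 202, Σy = 85, Σx² = 8872, Σy² = 1951, Σxy = 3536
nΣxy − ΣxΣy = 17680 − 17170 = 510
nΣx² − (Σx)² = 44360 − 40804 = 3556; nΣy² − (Σy)² = 9755 − 7225 = 2530
r = 510 / √(3556 × 2530) = 510 / 2999.4466 ≈ 0.170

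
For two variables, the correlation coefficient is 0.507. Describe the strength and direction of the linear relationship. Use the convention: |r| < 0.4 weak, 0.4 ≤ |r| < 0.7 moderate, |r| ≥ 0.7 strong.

moderate positive

r = 0.507 > 0 so the relationship is positive.
|r| = 0.507, which falls in the moderate range.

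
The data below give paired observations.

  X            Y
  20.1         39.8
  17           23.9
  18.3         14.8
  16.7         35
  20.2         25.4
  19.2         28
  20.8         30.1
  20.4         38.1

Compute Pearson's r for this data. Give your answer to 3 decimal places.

n = 8, ΣX = 152.7, ΣY = 235.1, ΣX² = 2932.27, ΣY² = 7386.07, ΣXY = 4515.62
nΣXY − ΣXΣY = 36124.96 − 35899.77 = 225.19
nΣX² − (ΣX)² = 23458.16 − 23317.29 = 140.87; nΣY² − (ΣY)² = 59088.56 − 55272.01 = 3816.55
r = 225.19 / √(140.87 × 3816.55) = 225.19 / 733.2376 ≈ 0.307

0.307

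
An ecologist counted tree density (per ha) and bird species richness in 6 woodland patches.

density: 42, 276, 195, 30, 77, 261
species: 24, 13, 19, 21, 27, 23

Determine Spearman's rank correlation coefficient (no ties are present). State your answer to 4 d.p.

Rank density: 2, 6, 4, 1, 3, 5
Rank species: 5, 1, 2, 3, 6, 4
d = rank(density) − rank(species): -3, 5, 2, -2, -3, 1; Σd² = 52
ρ = 1 − 6Σd² / [n(n²−1)] = 1 − 6×52 / (6×35) = 1 − 312/210 ≈ -0.4857

-0.4857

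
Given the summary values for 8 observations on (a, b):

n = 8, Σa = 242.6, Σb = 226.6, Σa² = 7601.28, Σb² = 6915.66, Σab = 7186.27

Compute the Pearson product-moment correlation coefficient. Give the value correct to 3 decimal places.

r = (nΣab − ΣaΣb) / √[(nΣa² − (Σa)²)(nΣb² − (Σb)²)]
Numerator: 8×7186.27 − 242.6×226.6 = 2517
Denominator: √[(60810.24 − 58854.76)(55325.28 − 51347.56)] = √[1955.48 × 3977.72] = 2788.9697
r = 2517 / 2788.9697 ≈ 0.902

0.902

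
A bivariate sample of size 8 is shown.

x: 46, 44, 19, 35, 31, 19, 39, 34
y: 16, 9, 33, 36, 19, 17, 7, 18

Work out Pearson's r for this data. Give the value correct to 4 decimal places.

-0.4867

n = 8, Σx = 267, Σy = 155, Σx² = 9637, Σy² = 3745, Σxy = 4816
nΣxy − ΣxΣy = 38528 − 41385 = -2857
nΣx² − (Σx)² = 77096 − 71289 = 5807; nΣy² − (Σy)² = 29960 − 24025 = 5935
r = -2857 / √(5807 × 5935) = -2857 / 5870.6512 ≈ -0.4867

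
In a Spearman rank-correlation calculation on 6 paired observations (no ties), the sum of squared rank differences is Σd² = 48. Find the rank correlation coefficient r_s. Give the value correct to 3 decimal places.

-0.371

ρ = 1 − 6Σd² / [n(n²−1)] = 1 − 6×48 / (6×35)
  = 1 − 288/210 = 1 − 1.3714 ≈ -0.371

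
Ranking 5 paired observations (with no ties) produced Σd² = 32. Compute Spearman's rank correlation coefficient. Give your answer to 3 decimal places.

ρ = 1 − 6Σd² / [n(n²−1)] = 1 − 6×32 / (5×24)
  = 1 − 192/120 = 1 − 1.6000 ≈ -0.600

-0.600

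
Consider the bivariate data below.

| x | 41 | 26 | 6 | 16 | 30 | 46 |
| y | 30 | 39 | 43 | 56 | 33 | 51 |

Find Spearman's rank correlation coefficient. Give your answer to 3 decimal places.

-0.314

Rank x: 5, 3, 1, 2, 4, 6
Rank y: 1, 3, 4, 6, 2, 5
d = rank(x) − rank(y): 4, 0, -3, -4, 2, 1; Σd² = 46
ρ = 1 − 6Σd² / [n(n²−1)] = 1 − 6×46 / (6×35) = 1 − 276/210 ≈ -0.314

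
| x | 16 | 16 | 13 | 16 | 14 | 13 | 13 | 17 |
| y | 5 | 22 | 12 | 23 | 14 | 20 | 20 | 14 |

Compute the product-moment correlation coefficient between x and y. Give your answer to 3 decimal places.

-0.105

n = 8, Σx = 118, Σy = 130, Σx² = 1760, Σy² = 2374, Σxy = 1910
nΣxy − ΣxΣy = 15280 − 15340 = -60
nΣx² − (Σx)² = 14080 − 13924 = 156; nΣy² − (Σy)² = 18992 − 16900 = 2092
r = -60 / √(156 × 2092) = -60 / 571.2723 ≈ -0.105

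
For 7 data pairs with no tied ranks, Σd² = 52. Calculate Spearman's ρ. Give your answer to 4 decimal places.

ρ = 1 − 6Σd² / [n(n²−1)] = 1 − 6×52 / (7×48)
  = 1 − 312/336 = 1 − 0.92857 ≈ 0.0714

0.0714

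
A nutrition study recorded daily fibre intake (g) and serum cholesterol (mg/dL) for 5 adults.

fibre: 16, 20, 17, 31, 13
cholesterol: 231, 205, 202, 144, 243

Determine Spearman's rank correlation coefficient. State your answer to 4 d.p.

-0.9000

Rank fibre: 2, 4, 3, 5, 1
Rank cholesterol: 4, 3, 2, 1, 5
d = rank(fibre) − rank(cholesterol): -2, 1, 1, 4, -4; Σd² = 38
ρ = 1 − 6Σd² / [n(n²−1)] = 1 − 6×38 / (5×24) = 1 − 228/120 ≈ -0.9000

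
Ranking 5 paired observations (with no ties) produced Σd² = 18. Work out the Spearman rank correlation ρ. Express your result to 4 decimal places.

0.1000

ρ = 1 − 6Σd² / [n(n²−1)] = 1 − 6×18 / (5×24)
  = 1 − 108/120 = 1 − 0.90000 ≈ 0.1000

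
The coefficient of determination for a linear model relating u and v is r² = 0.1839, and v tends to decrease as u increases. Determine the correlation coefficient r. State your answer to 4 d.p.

|r| = √0.1839 = 0.4288
The association is negative, so r = −0.4288.

-0.4288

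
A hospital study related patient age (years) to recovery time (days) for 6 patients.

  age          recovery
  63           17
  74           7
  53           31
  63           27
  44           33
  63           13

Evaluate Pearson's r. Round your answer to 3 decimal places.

-0.879

n = 6, Σx = 360, Σy = 128, Σx² = 22128, Σy² = 3286, Σxy = 7204
nΣxy − ΣxΣy = 43224 − 46080 = -2856
nΣx² − (Σx)² = 132768 − 129600 = 3168; nΣy² − (Σy)² = 19716 − 16384 = 3332
r = -2856 / √(3168 × 3332) = -2856 / 3248.9654 ≈ -0.879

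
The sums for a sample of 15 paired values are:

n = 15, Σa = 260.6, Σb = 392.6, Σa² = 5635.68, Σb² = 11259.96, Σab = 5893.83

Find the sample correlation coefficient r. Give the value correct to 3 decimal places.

-0.888

r = (nΣab − ΣaΣb) / √[(nΣa² − (Σa)²)(nΣb² − (Σb)²)]
Numerator: 15×5893.83 − 260.6×392.6 = -13904.11
Denominator: √[(84535.2 − 67912.36)(168899.4 − 154134.76)] = √[16622.84 × 14764.64] = 15666.2136
r = -13904.11 / 15666.2136 ≈ -0.888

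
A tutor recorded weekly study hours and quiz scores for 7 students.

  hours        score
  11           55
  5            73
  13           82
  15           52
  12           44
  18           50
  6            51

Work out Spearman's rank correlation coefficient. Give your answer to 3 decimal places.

-0.286

Rank hours: 3, 1, 5, 6, 4, 7, 2
Rank score: 5, 6, 7, 4, 1, 2, 3
d = rank(hours) − rank(score): -2, -5, -2, 2, 3, 5, -1; Σd² = 72
ρ = 1 − 6Σd² / [n(n²−1)] = 1 − 6×72 / (7×48) = 1 − 432/336 ≈ -0.286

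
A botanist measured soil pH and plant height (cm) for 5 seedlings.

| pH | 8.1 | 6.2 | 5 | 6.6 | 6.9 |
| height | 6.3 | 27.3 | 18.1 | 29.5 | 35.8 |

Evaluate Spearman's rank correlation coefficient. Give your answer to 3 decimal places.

Rank pH: 5, 2, 1, 3, 4
Rank height: 1, 3, 2, 4, 5
d = rank(pH) − rank(height): 4, -1, -1, -1, -1; Σd² = 20
ρ = 1 − 6Σd² / [n(n²−1)] = 1 − 6×20 / (5×24) = 1 − 120/120 ≈ 0.000

0.000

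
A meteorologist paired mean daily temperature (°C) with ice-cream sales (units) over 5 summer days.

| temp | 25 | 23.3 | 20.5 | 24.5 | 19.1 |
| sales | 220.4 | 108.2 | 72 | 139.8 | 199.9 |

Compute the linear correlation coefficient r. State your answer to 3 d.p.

0.170

n = 5, Σx = 112.4, Σy = 740.3, Σx² = 2553.2, Σy² = 124971.45, Σxy = 16750.25
nΣxy − ΣxΣy = 83751.25 − 83209.72 = 541.53
nΣx² − (Σx)² = 12766 − 12633.76 = 132.24; nΣy² − (Σy)² = 624857.25 − 548044.09 = 76813.16
r = 541.53 / √(132.24 × 76813.16) = 541.53 / 3187.1260 ≈ 0.170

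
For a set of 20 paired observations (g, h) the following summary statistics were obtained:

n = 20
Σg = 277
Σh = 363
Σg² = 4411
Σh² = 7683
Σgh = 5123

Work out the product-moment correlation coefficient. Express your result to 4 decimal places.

0.1204

r = (nΣgh − ΣgΣh) / √[(nΣg² − (Σg)²)(nΣh² − (Σh)²)]
Numerator: 20×5123 − 277×363 = 1909
Denominator: √[(88220 − 76729)(153660 − 131769)] = √[11491 × 21891] = 15860.3115
r = 1909 / 15860.3115 ≈ 0.1204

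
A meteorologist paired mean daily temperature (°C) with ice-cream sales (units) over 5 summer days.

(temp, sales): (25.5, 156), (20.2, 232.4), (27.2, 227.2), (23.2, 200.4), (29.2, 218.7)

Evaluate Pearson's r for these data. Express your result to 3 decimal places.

n = 5, Σx = 125.3, Σy = 1034.7, Σx² = 3189.01, Σy² = 217955.45, Σxy = 25887.64
nΣxy − ΣxΣy = 129438.2 − 129647.91 = -209.71
nΣx² − (Σx)² = 15945.05 − 15700.09 = 244.96; nΣy² − (Σy)² = 1089777.25 − 1070604.09 = 19173.16
r = -209.71 / √(244.96 × 19173.16) = -209.71 / 2167.1773 ≈ -0.097

-0.097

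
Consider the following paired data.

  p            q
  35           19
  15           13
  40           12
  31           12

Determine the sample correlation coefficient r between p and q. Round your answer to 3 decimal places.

0.165

n = 4, Σp = 121, Σq = 56, Σp² = 4011, Σq² = 818, Σpq = 1712
nΣpq − ΣpΣq = 6848 − 6776 = 72
nΣp² − (Σp)² = 16044 − 14641 = 1403; nΣq² − (Σq)² = 3272 − 3136 = 136
r = 72 / √(1403 × 136) = 72 / 436.8158 ≈ 0.165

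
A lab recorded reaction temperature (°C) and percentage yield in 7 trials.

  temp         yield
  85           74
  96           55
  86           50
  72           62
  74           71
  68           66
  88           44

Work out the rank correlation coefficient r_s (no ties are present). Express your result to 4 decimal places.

-0.5714

Rank temp: 4, 7, 5, 2, 3, 1, 6
Rank yield: 7, 3, 2, 4, 6, 5, 1
d = rank(temp) − rank(yield): -3, 4, 3, -2, -3, -4, 5; Σd² = 88
ρ = 1 − 6Σd² / [n(n²−1)] = 1 − 6×88 / (7×48) = 1 − 528/336 ≈ -0.5714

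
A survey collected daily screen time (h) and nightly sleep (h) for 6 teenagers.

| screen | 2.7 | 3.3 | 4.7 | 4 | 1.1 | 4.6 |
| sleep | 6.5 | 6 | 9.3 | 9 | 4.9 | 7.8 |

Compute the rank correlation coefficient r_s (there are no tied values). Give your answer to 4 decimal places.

0.8857

Rank screen: 2, 3, 6, 4, 1, 5
Rank sleep: 3, 2, 6, 5, 1, 4
d = rank(screen) − rank(sleep): -1, 1, 0, -1, 0, 1; Σd² = 4
ρ = 1 − 6Σd² / [n(n²−1)] = 1 − 6×4 / (6×35) = 1 − 24/210 ≈ 0.8857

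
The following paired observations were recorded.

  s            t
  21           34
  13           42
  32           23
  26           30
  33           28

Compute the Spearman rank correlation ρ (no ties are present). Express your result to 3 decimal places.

-0.900

Rank s: 2, 1, 4, 3, 5
Rank t: 4, 5, 1, 3, 2
d = rank(s) − rank(t): -2, -4, 3, 0, 3; Σd² = 38
ρ = 1 − 6Σd² / [n(n²−1)] = 1 − 6×38 / (5×24) = 1 − 228/120 ≈ -0.900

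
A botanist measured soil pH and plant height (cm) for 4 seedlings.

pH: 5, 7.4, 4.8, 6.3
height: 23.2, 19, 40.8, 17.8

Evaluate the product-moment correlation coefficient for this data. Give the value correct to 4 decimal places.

n = 4, Σx = 23.5, Σy = 100.8, Σx² = 142.49, Σy² = 2880.72, Σxy = 564.58
nΣxy − ΣxΣy = 2258.32 − 2368.8 = -110.48
nΣx² − (Σx)² = 569.96 − 552.25 = 17.71; nΣy² − (Σy)² = 11522.88 − 10160.64 = 1362.24
r = -110.48 / √(17.71 × 1362.24) = -110.48 / 155.3231 ≈ -0.7113

-0.7113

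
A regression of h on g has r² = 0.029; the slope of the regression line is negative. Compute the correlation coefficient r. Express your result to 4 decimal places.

-0.1703

|r| = √0.029 = 0.1703
The association is negative, so r = −0.1703.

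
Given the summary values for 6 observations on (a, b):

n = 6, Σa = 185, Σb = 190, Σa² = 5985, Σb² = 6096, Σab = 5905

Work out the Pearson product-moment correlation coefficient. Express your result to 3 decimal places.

0.313

r = (nΣab − ΣaΣb) / √[(nΣa² − (Σa)²)(nΣb² − (Σb)²)]
Numerator: 6×5905 − 185×190 = 280
Denominator: √[(35910 − 34225)(36576 − 36100)] = √[1685 × 476] = 895.5780
r = 280 / 895.5780 ≈ 0.313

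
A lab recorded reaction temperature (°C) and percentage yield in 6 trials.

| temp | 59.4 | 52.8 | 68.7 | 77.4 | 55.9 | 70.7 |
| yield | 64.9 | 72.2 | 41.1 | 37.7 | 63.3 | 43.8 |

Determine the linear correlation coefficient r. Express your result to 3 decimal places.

-0.965

n = 6, Σx = 384.9, Σy = 323, Σx² = 25149.95, Σy² = 18460.68, Σxy = 20043.9
nΣxy − ΣxΣy = 120263.4 − 124322.7 = -4059.3
nΣx² − (Σx)² = 150899.7 − 148148.01 = 2751.69; nΣy² − (Σy)² = 110764.08 − 104329 = 6435.08
r = -4059.3 / √(2751.69 × 6435.08) = -4059.3 / 4208.0097 ≈ -0.965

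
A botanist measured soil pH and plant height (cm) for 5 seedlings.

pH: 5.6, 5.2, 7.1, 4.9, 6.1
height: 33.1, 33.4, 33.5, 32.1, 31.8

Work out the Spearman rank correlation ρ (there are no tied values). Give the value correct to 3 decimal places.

0.300

Rank pH: 3, 2, 5, 1, 4
Rank height: 3, 4, 5, 2, 1
d = rank(pH) − rank(height): 0, -2, 0, -1, 3; Σd² = 14
ρ = 1 − 6Σd² / [n(n²−1)] = 1 − 6×14 / (5×24) = 1 − 84/120 ≈ 0.300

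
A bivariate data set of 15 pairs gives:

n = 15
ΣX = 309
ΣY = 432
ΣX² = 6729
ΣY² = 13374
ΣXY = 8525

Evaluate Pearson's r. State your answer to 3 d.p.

r = (nΣXY − ΣXΣY) / √[(nΣX² − (ΣX)²)(nΣY² − (ΣY)²)]
Numerator: 15×8525 − 309×432 = -5613
Denominator: √[(100935 − 95481)(200610 − 186624)] = √[5454 × 13986] = 8733.8218
r = -5613 / 8733.8218 ≈ -0.643

-0.643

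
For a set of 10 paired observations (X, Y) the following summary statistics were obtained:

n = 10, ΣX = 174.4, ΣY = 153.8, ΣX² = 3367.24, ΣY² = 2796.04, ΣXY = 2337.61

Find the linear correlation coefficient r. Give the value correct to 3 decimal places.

-0.920

r = (nΣXY − ΣXΣY) / √[(nΣX² − (ΣX)²)(nΣY² − (ΣY)²)]
Numerator: 10×2337.61 − 174.4×153.8 = -3446.62
Denominator: √[(33672.4 − 30415.36)(27960.4 − 23654.44)] = √[3257.04 × 4305.96] = 3744.9545
r = -3446.62 / 3744.9545 ≈ -0.920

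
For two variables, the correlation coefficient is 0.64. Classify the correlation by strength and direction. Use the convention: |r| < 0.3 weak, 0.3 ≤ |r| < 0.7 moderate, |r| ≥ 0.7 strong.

r = 0.64 > 0 so the relationship is positive.
|r| = 0.64, which falls in the moderate range.

moderate positive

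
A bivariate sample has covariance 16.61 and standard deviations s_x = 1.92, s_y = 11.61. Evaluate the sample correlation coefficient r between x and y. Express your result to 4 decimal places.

r = Cov(x,y) / (s_x · s_y) = 16.61 / (1.92 × 11.61)
  = 16.61 / 22.2912 ≈ 0.7451

0.7451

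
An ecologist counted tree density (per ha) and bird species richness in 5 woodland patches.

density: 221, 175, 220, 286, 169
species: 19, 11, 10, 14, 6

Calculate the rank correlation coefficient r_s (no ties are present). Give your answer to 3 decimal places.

Rank density: 4, 2, 3, 5, 1
Rank species: 5, 3, 2, 4, 1
d = rank(density) − rank(species): -1, -1, 1, 1, 0; Σd² = 4
ρ = 1 − 6Σd² / [n(n²−1)] = 1 − 6×4 / (5×24) = 1 − 24/120 ≈ 0.800

0.800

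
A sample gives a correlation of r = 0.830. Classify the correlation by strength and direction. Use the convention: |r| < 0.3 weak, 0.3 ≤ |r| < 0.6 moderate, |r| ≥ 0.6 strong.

r = 0.830 > 0 so the relationship is positive.
|r| = 0.830, which falls in the strong range.

strong positive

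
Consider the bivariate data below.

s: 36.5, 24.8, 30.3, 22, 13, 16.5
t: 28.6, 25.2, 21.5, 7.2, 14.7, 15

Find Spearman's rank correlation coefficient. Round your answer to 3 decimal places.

0.771

Rank s: 6, 4, 5, 3, 1, 2
Rank t: 6, 5, 4, 1, 2, 3
d = rank(s) − rank(t): 0, -1, 1, 2, -1, -1; Σd² = 8
ρ = 1 − 6Σd² / [n(n²−1)] = 1 − 6×8 / (6×35) = 1 − 48/210 ≈ 0.771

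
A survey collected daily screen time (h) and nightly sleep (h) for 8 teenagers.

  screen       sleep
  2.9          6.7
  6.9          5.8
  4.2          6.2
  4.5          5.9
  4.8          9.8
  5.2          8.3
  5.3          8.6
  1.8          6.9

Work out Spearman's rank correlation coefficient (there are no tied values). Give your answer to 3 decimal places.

Rank screen: 2, 8, 3, 4, 5, 6, 7, 1
Rank sleep: 4, 1, 3, 2, 8, 6, 7, 5
d = rank(screen) − rank(sleep): -2, 7, 0, 2, -3, 0, 0, -4; Σd² = 82
ρ = 1 − 6Σd² / [n(n²−1)] = 1 − 6×82 / (8×63) = 1 − 492/504 ≈ 0.024

0.024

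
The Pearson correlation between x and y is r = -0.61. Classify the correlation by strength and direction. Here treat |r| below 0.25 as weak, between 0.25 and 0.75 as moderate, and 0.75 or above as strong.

r = -0.61 < 0 so the relationship is negative.
|r| = 0.61, which falls in the moderate range.

moderate negative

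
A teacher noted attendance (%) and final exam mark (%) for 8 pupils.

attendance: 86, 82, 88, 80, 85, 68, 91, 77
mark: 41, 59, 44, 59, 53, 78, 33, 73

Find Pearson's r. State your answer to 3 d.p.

n = 8, Σx = 657, Σy = 440, Σx² = 54323, Σy² = 25890, Σxy = 35389
nΣxy − ΣxΣy = 283112 − 289080 = -5968
nΣx² − (Σx)² = 434584 − 431649 = 2935; nΣy² − (Σy)² = 207120 − 193600 = 13520
r = -5968 / √(2935 × 13520) = -5968 / 6299.3015 ≈ -0.947

-0.947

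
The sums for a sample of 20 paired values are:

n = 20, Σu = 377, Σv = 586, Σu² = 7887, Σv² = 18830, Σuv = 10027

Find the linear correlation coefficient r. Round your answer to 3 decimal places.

r = (nΣuv − ΣuΣv) / √[(nΣu² − (Σu)²)(nΣv² − (Σv)²)]
Numerator: 20×10027 − 377×586 = -20382
Denominator: √[(157740 − 142129)(376600 − 343396)] = √[15611 × 33204] = 22767.2494
r = -20382 / 22767.2494 ≈ -0.895

-0.895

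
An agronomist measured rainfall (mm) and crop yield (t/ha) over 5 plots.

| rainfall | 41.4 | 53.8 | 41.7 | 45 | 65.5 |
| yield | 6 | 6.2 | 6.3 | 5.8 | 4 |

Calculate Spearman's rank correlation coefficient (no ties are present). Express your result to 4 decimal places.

Rank rainfall: 1, 4, 2, 3, 5
Rank yield: 3, 4, 5, 2, 1
d = rank(rainfall) − rank(yield): -2, 0, -3, 1, 4; Σd² = 30
ρ = 1 − 6Σd² / [n(n²−1)] = 1 − 6×30 / (5×24) = 1 − 180/120 ≈ -0.5000

-0.5000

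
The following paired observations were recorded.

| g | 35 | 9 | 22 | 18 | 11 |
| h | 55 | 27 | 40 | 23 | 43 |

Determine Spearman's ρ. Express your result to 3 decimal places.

0.500

Rank g: 5, 1, 4, 3, 2
Rank h: 5, 2, 3, 1, 4
d = rank(g) − rank(h): 0, -1, 1, 2, -2; Σd² = 10
ρ = 1 − 6Σd² / [n(n²−1)] = 1 − 6×10 / (5×24) = 1 − 60/120 ≈ 0.500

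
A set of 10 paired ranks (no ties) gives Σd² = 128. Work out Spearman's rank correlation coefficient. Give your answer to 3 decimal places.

ρ = 1 − 6Σd² / [n(n²−1)] = 1 − 6×128 / (10×99)
  = 1 − 768/990 = 1 − 0.7758 ≈ 0.224

0.224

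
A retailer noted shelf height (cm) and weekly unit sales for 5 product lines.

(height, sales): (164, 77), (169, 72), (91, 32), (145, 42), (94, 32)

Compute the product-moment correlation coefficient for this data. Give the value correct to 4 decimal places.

n = 5, Σx = 663, Σy = 255, Σx² = 93599, Σy² = 14925, Σxy = 36806
nΣxy − ΣxΣy = 184030 − 169065 = 14965
nΣx² − (Σx)² = 467995 − 439569 = 28426; nΣy² − (Σy)² = 74625 − 65025 = 9600
r = 14965 / √(28426 × 9600) = 14965 / 16519.3704 ≈ 0.9059

0.9059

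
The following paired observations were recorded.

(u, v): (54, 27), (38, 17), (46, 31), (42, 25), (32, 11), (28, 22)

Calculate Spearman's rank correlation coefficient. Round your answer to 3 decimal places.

Rank u: 6, 3, 5, 4, 2, 1
Rank v: 5, 2, 6, 4, 1, 3
d = rank(u) − rank(v): 1, 1, -1, 0, 1, -2; Σd² = 8
ρ = 1 − 6Σd² / [n(n²−1)] = 1 − 6×8 / (6×35) = 1 − 48/210 ≈ 0.771

0.771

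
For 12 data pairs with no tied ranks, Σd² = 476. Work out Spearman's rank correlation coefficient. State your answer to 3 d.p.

ρ = 1 − 6Σd² / [n(n²−1)] = 1 − 6×476 / (12×143)
  = 1 − 2856/1716 = 1 − 1.6643 ≈ -0.664

-0.664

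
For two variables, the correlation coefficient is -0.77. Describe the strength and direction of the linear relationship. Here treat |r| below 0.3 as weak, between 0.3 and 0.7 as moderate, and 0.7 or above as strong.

r = -0.77 < 0 so the relationship is negative.
|r| = 0.77, which falls in the strong range.

strong negative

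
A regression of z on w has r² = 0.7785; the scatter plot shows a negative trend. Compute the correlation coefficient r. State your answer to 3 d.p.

|r| = √0.7785 = 0.882
The association is negative, so r = −0.882.

-0.882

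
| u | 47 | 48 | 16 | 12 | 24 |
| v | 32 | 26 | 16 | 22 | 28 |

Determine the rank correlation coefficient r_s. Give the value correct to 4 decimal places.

Rank u: 4, 5, 2, 1, 3
Rank v: 5, 3, 1, 2, 4
d = rank(u) − rank(v): -1, 2, 1, -1, -1; Σd² = 8
ρ = 1 − 6Σd² / [n(n²−1)] = 1 − 6×8 / (5×24) = 1 − 48/120 ≈ 0.6000

0.6000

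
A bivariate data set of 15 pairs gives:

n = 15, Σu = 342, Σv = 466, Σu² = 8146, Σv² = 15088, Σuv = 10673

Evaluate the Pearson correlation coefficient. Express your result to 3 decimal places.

0.104

r = (nΣuv − ΣuΣv) / √[(nΣu² − (Σu)²)(nΣv² − (Σv)²)]
Numerator: 15×10673 − 342×466 = 723
Denominator: √[(122190 − 116964)(226320 − 217156)] = √[5226 × 9164] = 6920.3370
r = 723 / 6920.3370 ≈ 0.104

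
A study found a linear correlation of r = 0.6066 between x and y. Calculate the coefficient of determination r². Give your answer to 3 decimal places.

0.368

r² = (0.6066)² = 0.368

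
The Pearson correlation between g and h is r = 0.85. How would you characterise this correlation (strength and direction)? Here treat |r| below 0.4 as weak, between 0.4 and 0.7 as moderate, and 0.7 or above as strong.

strong positive

r = 0.85 > 0 so the relationship is positive.
|r| = 0.85, which falls in the strong range.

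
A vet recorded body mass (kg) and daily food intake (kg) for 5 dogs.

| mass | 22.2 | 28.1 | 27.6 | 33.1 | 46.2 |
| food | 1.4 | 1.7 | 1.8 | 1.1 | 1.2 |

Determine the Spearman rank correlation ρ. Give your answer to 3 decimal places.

Rank mass: 1, 3, 2, 4, 5
Rank food: 3, 4, 5, 1, 2
d = rank(mass) − rank(food): -2, -1, -3, 3, 3; Σd² = 32
ρ = 1 − 6Σd² / [n(n²−1)] = 1 − 6×32 / (5×24) = 1 − 192/120 ≈ -0.600

-0.600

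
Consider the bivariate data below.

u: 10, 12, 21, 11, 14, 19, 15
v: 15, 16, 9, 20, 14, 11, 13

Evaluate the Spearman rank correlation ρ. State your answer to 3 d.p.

-0.893

Rank u: 1, 3, 7, 2, 4, 6, 5
Rank v: 5, 6, 1, 7, 4, 2, 3
d = rank(u) − rank(v): -4, -3, 6, -5, 0, 4, 2; Σd² = 106
ρ = 1 − 6Σd² / [n(n²−1)] = 1 − 6×106 / (7×48) = 1 − 636/336 ≈ -0.893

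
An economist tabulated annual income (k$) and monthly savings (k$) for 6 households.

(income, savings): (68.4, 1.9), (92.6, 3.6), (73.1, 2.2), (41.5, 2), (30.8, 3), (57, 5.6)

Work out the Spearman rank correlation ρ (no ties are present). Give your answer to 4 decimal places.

0.0857

Rank income: 4, 6, 5, 2, 1, 3
Rank savings: 1, 5, 3, 2, 4, 6
d = rank(income) − rank(savings): 3, 1, 2, 0, -3, -3; Σd² = 32
ρ = 1 − 6Σd² / [n(n²−1)] = 1 − 6×32 / (6×35) = 1 − 192/210 ≈ 0.0857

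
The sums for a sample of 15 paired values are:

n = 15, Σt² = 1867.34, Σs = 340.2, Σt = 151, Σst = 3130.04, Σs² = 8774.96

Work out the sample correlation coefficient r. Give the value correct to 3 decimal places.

r = (nΣst − ΣsΣt) / √[(nΣs² − (Σs)²)(nΣt² − (Σt)²)]
Numerator: 15×3130.04 − 340.2×151 = -4419.6
Denominator: √[(131624.4 − 115736.04)(28010.1 − 22801)] = √[15888.36 × 5209.1] = 9097.4753
r = -4419.6 / 9097.4753 ≈ -0.486

-0.486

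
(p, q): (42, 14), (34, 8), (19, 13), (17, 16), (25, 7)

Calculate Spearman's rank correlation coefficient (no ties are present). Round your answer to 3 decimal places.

-0.300

Rank p: 5, 4, 2, 1, 3
Rank q: 4, 2, 3, 5, 1
d = rank(p) − rank(q): 1, 2, -1, -4, 2; Σd² = 26
ρ = 1 − 6Σd² / [n(n²−1)] = 1 − 6×26 / (5×24) = 1 − 156/120 ≈ -0.300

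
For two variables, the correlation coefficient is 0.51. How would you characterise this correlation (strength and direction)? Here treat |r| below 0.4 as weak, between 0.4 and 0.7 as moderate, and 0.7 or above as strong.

r = 0.51 > 0 so the relationship is positive.
|r| = 0.51, which falls in the moderate range.

moderate positive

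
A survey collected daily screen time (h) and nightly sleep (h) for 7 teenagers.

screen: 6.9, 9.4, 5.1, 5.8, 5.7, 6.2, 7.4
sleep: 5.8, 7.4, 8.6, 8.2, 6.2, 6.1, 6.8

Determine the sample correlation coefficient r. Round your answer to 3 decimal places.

n = 7, Σx = 46.5, Σy = 49.1, Σx² = 321.31, Σy² = 351.49, Σxy = 324.48
nΣxy − ΣxΣy = 2271.36 − 2283.15 = -11.79
nΣx² − (Σx)² = 2249.17 − 2162.25 = 86.92; nΣy² − (Σy)² = 2460.43 − 2410.81 = 49.62
r = -11.79 / √(86.92 × 49.62) = -11.79 / 65.6732 ≈ -0.180

-0.180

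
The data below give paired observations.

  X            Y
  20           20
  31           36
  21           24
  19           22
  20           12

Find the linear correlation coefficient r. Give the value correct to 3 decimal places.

n = 5, ΣX = 111, ΣY = 114, ΣX² = 2563, ΣY² = 2900, ΣXY = 2678
nΣXY − ΣXΣY = 13390 − 12654 = 736
nΣX² − (ΣX)² = 12815 − 12321 = 494; nΣY² − (ΣY)² = 14500 − 12996 = 1504
r = 736 / √(494 × 1504) = 736 / 861.9606 ≈ 0.854

0.854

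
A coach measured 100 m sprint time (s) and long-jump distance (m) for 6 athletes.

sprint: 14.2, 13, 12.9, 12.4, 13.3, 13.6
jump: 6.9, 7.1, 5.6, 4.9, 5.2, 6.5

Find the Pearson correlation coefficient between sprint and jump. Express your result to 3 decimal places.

0.624

n = 6, Σx = 79.4, Σy = 36.2, Σx² = 1052.66, Σy² = 222.68, Σxy = 480.84
nΣxy − ΣxΣy = 2885.04 − 2874.28 = 10.76
nΣx² − (Σx)² = 6315.96 − 6304.36 = 11.6; nΣy² − (Σy)² = 1336.08 − 1310.44 = 25.64
r = 10.76 / √(11.6 × 25.64) = 10.76 / 17.2460 ≈ 0.624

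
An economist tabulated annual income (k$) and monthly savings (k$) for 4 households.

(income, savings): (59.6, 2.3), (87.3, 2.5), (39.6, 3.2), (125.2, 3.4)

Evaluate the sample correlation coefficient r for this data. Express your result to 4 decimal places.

n = 4, Σx = 311.7, Σy = 11.4, Σx² = 28416.65, Σy² = 33.34, Σxy = 907.73
nΣxy − ΣxΣy = 3630.92 − 3553.38 = 77.54
nΣx² − (Σx)² = 113666.6 − 97156.89 = 16509.71; nΣy² − (Σy)² = 133.36 − 129.96 = 3.4
r = 77.54 / √(16509.71 × 3.4) = 77.54 / 236.9241 ≈ 0.3273

0.3273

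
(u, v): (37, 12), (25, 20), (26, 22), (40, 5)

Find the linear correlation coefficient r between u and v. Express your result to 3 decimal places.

n = 4, Σu = 128, Σv = 59, Σu² = 4270, Σv² = 1053, Σuv = 1716
nΣuv − ΣuΣv = 6864 − 7552 = -688
nΣu² − (Σu)² = 17080 − 16384 = 696; nΣv² − (Σv)² = 4212 − 3481 = 731
r = -688 / √(696 × 731) = -688 / 713.2854 ≈ -0.965

-0.965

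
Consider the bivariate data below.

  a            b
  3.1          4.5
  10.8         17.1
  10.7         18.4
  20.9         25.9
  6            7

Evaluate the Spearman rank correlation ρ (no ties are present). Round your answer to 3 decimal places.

Rank a: 1, 4, 3, 5, 2
Rank b: 1, 3, 4, 5, 2
d = rank(a) − rank(b): 0, 1, -1, 0, 0; Σd² = 2
ρ = 1 − 6Σd² / [n(n²−1)] = 1 − 6×2 / (5×24) = 1 − 12/120 ≈ 0.900

0.900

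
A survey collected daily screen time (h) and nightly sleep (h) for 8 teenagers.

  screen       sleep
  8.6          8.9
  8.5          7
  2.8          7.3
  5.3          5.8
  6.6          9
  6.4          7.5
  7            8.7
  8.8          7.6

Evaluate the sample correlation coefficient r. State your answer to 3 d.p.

0.338

n = 8, Σx = 54, Σy = 61.8, Σx² = 393.1, Σy² = 485.84, Σxy = 422.4
nΣxy − ΣxΣy = 3379.2 − 3337.2 = 42
nΣx² − (Σx)² = 3144.8 − 2916 = 228.8; nΣy² − (Σy)² = 3886.72 − 3819.24 = 67.48
r = 42 / √(228.8 × 67.48) = 42 / 124.2555 ≈ 0.338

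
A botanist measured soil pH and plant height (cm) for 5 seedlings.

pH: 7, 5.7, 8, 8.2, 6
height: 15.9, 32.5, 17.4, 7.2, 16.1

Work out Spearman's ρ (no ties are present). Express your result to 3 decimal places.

Rank pH: 3, 1, 4, 5, 2
Rank height: 2, 5, 4, 1, 3
d = rank(pH) − rank(height): 1, -4, 0, 4, -1; Σd² = 34
ρ = 1 − 6Σd² / [n(n²−1)] = 1 − 6×34 / (5×24) = 1 − 204/120 ≈ -0.700

-0.700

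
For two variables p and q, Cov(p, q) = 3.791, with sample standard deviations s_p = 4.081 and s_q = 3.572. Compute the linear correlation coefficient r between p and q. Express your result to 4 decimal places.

r = Cov(p,q) / (s_p · s_q) = 3.791 / (4.081 × 3.572)
  = 3.791 / 14.5773 ≈ 0.2601

0.2601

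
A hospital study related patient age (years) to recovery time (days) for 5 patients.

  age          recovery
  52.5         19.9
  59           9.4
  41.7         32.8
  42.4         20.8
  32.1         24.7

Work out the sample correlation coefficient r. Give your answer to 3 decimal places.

-0.730

n = 5, Σx = 227.7, Σy = 107.6, Σx² = 10804.31, Σy² = 2602.94, Σxy = 4641.9
nΣxy − ΣxΣy = 23209.5 − 24500.52 = -1291.02
nΣx² − (Σx)² = 54021.55 − 51847.29 = 2174.26; nΣy² − (Σy)² = 13014.7 − 11577.76 = 1436.94
r = -1291.02 / √(2174.26 × 1436.94) = -1291.02 / 1767.5636 ≈ -0.730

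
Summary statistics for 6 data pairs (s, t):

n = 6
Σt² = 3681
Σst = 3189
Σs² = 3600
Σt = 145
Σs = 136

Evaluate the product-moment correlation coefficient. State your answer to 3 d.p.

-0.323

r = (nΣst − ΣsΣt) / √[(nΣs² − (Σs)²)(nΣt² − (Σt)²)]
Numerator: 6×3189 − 136×145 = -586
Denominator: √[(21600 − 18496)(22086 − 21025)] = √[3104 × 1061] = 1814.7573
r = -586 / 1814.7573 ≈ -0.323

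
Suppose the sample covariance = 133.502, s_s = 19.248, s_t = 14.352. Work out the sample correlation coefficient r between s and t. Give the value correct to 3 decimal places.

0.483

r = Cov(s,t) / (s_s · s_t) = 133.502 / (19.248 × 14.352)
  = 133.502 / 276.2473 ≈ 0.483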